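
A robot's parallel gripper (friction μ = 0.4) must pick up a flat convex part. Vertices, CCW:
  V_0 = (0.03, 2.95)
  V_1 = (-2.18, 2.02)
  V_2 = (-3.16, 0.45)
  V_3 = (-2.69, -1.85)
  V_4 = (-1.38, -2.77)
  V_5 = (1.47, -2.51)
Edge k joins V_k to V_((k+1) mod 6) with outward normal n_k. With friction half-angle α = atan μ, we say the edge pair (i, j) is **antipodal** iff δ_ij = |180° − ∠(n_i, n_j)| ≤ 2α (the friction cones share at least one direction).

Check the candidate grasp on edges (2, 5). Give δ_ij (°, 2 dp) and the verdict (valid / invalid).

δ = 3.23°, valid

α = atan 0.4 = 21.80°;  2α = 43.60°
edge 2: e_2 = (+0.47, -2.30);  n_2 = (-0.9798, -0.2002)
edge 5: e_5 = (-1.44, +5.46);  n_5 = (+0.9669, +0.2550)
∠(n_2, n_5) = 176.77°
δ = |180° − 176.77°| = 3.23°
3.23° ≤ 2α = 43.60°  →  valid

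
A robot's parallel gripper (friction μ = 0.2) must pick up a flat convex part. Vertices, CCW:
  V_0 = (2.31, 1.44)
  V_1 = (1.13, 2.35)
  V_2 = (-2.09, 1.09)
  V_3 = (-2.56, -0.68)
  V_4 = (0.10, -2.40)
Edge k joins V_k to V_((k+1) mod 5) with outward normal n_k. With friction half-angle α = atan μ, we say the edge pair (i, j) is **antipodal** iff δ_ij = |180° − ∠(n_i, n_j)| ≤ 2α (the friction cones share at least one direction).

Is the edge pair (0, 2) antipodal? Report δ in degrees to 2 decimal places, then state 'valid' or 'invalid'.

δ = 67.23°, invalid

α = atan 0.2 = 11.31°;  2α = 22.62°
edge 0: e_0 = (-1.18, +0.91);  n_0 = (+0.6107, +0.7919)
edge 2: e_2 = (-0.47, -1.77);  n_2 = (-0.9665, +0.2566)
∠(n_0, n_2) = 112.77°
δ = |180° − 112.77°| = 67.23°
67.23° > 2α = 22.62°  →  invalid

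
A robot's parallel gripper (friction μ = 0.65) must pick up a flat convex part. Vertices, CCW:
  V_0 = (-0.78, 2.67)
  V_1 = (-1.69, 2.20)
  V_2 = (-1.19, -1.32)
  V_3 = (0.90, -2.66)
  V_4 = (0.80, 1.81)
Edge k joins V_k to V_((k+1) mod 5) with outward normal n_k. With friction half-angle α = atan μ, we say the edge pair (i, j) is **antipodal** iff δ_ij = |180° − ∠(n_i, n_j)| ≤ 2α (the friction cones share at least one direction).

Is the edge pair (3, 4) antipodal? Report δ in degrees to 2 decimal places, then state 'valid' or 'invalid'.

α = atan 0.65 = 33.02°;  2α = 66.05°
edge 3: e_3 = (-0.10, +4.47);  n_3 = (+0.9997, +0.0224)
edge 4: e_4 = (-1.58, +0.86);  n_4 = (+0.4781, +0.8783)
∠(n_3, n_4) = 60.16°
δ = |180° − 60.16°| = 119.84°
119.84° > 2α = 66.05°  →  invalid

δ = 119.84°, invalid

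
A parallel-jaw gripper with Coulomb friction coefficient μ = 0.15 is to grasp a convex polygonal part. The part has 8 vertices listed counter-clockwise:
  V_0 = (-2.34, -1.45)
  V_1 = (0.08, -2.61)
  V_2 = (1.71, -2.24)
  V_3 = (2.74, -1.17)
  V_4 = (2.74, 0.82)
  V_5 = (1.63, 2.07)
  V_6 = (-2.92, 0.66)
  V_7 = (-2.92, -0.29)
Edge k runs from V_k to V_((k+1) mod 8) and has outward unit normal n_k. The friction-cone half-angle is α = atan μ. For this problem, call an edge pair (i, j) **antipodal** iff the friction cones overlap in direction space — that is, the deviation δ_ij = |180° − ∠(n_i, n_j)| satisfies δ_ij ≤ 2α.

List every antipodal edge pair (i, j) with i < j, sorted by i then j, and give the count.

α = atan 0.15 = 8.53°;  2α = 17.06°
n_0 = (-0.4322, -0.9018)
n_1 = (+0.2214, -0.9752)
n_2 = (+0.7204, -0.6935)
n_3 = (+1.0000, -0.0000)
n_4 = (+0.7477, +0.6640)
n_5 = (-0.2960, +0.9552)
n_6 = (-1.0000, -0.0000)
n_7 = (-0.8944, -0.4472)
  (0,1): δ = 141.60°  ·
  (0,2): δ = 108.30°  ·
  (0,3): δ = 64.39°  ·
  (0,4): δ = 22.78°  ·
  (0,5): δ = 42.83°  ·
  (0,6): δ = 115.61°  ·
  (0,7): δ = 142.18°  ·
  (1,2): δ = 146.70°  ·
  (1,3): δ = 102.79°  ·
  (1,4): δ = 61.18°  ·
  (1,5): δ = 4.43°  ✓
  (1,6): δ = 77.21°  ·
  (1,7): δ = 103.78°  ·
  (2,3): δ = 136.09°  ·
  (2,4): δ = 94.49°  ·
  (2,5): δ = 28.87°  ·
  (2,6): δ = 43.91°  ·
  (2,7): δ = 70.47°  ·
  (3,4): δ = 138.39°  ·
  (3,5): δ = 72.78°  ·
  (3,6): δ = 0.00°  ✓
  (3,7): δ = 26.57°  ·
  (4,5): δ = 114.39°  ·
  (4,6): δ = 41.61°  ·
  (4,7): δ = 15.04°  ✓
  (5,6): δ = 107.22°  ·
  (5,7): δ = 80.65°  ·
  (6,7): δ = 153.43°  ·
antipodal pairs: 3

count = 3; pairs: (1,5), (3,6), (4,7)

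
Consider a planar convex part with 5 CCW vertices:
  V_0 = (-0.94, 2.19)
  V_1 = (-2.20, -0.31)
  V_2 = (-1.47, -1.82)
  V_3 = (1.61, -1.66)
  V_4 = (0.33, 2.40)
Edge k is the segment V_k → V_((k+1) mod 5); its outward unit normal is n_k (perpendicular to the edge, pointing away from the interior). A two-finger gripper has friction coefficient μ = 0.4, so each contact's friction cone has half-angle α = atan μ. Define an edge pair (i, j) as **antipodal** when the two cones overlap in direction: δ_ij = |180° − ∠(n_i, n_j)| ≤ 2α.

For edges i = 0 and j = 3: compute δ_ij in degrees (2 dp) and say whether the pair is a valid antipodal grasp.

δ = 44.25°, invalid

α = atan 0.4 = 21.80°;  2α = 43.60°
edge 0: e_0 = (-1.26, -2.50);  n_0 = (-0.8930, +0.4501)
edge 3: e_3 = (-1.28, +4.06);  n_3 = (+0.9537, +0.3007)
∠(n_0, n_3) = 135.75°
δ = |180° − 135.75°| = 44.25°
44.25° > 2α = 43.60°  →  invalid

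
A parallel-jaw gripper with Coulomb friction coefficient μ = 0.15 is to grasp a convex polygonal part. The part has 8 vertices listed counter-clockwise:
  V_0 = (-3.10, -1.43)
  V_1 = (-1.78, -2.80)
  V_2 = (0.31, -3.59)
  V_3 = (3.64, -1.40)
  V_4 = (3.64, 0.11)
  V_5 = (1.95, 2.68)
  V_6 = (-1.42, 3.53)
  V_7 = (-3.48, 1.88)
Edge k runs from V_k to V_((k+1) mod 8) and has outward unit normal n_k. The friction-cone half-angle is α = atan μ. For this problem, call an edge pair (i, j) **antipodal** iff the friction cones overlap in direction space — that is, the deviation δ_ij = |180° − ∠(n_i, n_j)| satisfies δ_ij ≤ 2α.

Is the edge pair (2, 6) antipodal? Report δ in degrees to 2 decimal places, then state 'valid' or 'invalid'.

α = atan 0.15 = 8.53°;  2α = 17.06°
edge 2: e_2 = (+3.33, +2.19);  n_2 = (+0.5495, -0.8355)
edge 6: e_6 = (-2.06, -1.65);  n_6 = (-0.6252, +0.7805)
∠(n_2, n_6) = 174.64°
δ = |180° − 174.64°| = 5.36°
5.36° ≤ 2α = 17.06°  →  valid

δ = 5.36°, valid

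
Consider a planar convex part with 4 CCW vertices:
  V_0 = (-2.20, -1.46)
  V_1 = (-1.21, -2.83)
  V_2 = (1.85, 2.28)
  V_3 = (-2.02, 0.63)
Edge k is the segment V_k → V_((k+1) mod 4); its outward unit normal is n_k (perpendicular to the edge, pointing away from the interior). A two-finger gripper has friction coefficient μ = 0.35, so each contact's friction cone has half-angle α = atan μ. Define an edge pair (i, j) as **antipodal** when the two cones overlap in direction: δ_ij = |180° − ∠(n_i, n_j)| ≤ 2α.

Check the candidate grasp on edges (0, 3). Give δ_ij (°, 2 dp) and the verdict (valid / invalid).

α = atan 0.35 = 19.29°;  2α = 38.58°
edge 0: e_0 = (+0.99, -1.37);  n_0 = (-0.8105, -0.5857)
edge 3: e_3 = (-0.18, -2.09);  n_3 = (-0.9963, +0.0858)
∠(n_0, n_3) = 40.78°
δ = |180° − 40.78°| = 139.22°
139.22° > 2α = 38.58°  →  invalid

δ = 139.22°, invalid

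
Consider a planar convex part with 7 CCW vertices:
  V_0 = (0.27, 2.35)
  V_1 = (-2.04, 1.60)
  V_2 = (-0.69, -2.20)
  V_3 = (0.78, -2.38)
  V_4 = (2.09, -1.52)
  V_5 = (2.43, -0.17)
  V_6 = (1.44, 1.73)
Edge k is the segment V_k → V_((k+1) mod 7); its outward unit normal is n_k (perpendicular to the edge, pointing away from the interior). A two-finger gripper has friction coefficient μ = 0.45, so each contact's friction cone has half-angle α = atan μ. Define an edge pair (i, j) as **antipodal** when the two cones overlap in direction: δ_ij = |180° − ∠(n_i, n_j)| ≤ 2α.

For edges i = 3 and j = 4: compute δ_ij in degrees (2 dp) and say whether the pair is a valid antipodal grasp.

α = atan 0.45 = 24.23°;  2α = 48.46°
edge 3: e_3 = (+1.31, +0.86);  n_3 = (+0.5488, -0.8360)
edge 4: e_4 = (+0.34, +1.35);  n_4 = (+0.9697, -0.2442)
∠(n_3, n_4) = 42.58°
δ = |180° − 42.58°| = 137.42°
137.42° > 2α = 48.46°  →  invalid

δ = 137.42°, invalid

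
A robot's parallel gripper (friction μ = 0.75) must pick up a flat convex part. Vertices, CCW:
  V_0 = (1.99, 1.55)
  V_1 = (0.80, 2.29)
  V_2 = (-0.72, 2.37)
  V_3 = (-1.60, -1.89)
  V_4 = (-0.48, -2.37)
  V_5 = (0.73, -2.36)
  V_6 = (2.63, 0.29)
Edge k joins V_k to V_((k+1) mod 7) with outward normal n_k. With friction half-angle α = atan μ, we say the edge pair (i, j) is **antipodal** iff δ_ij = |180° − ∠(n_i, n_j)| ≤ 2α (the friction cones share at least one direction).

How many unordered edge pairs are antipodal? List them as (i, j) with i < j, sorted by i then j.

count = 10; pairs: (0,2), (0,3), (0,4), (1,3), (1,4), (1,5), (2,5), (2,6), (3,6), (4,6)

α = atan 0.75 = 36.87°;  2α = 73.74°
n_0 = (+0.5281, +0.8492)
n_1 = (+0.0526, +0.9986)
n_2 = (-0.9793, +0.2023)
n_3 = (-0.3939, -0.9191)
n_4 = (+0.0083, -1.0000)
n_5 = (+0.8127, -0.5827)
n_6 = (+0.8916, +0.4529)
  (0,1): δ = 151.14°  ·
  (0,2): δ = 69.80°  ✓
  (0,3): δ = 8.68°  ✓
  (0,4): δ = 32.35°  ✓
  (0,5): δ = 86.24°  ·
  (0,6): δ = 148.80°  ·
  (1,2): δ = 98.66°  ·
  (1,3): δ = 20.19°  ✓
  (1,4): δ = 3.49°  ✓
  (1,5): δ = 57.37°  ✓
  (1,6): δ = 119.94°  ·
  (2,3): δ = 101.53°  ·
  (2,4): δ = 77.85°  ·
  (2,5): δ = 23.97°  ✓
  (2,6): δ = 38.60°  ✓
  (3,4): δ = 156.33°  ·
  (3,5): δ = 102.44°  ·
  (3,6): δ = 39.87°  ✓
  (4,5): δ = 126.11°  ·
  (4,6): δ = 63.55°  ✓
  (5,6): δ = 117.43°  ·
antipodal pairs: 10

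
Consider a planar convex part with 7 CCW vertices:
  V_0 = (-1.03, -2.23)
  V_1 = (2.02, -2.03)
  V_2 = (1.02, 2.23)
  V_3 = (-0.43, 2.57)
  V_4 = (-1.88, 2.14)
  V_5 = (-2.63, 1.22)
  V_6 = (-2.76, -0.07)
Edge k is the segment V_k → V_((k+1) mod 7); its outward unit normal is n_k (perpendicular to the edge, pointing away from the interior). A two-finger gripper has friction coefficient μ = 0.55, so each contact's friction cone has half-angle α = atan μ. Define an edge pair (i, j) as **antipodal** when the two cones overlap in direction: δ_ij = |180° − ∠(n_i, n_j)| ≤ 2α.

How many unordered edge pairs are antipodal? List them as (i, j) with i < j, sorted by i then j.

count = 7; pairs: (0,2), (0,3), (0,4), (1,4), (1,5), (1,6), (2,6)

α = atan 0.55 = 28.81°;  2α = 57.62°
n_0 = (+0.0654, -0.9979)
n_1 = (+0.9735, +0.2285)
n_2 = (+0.2283, +0.9736)
n_3 = (-0.2843, +0.9587)
n_4 = (-0.7751, +0.6319)
n_5 = (-0.9950, +0.1003)
n_6 = (-0.7805, -0.6251)
  (0,1): δ = 80.54°  ·
  (0,2): δ = 16.95°  ✓
  (0,3): δ = 12.77°  ✓
  (0,4): δ = 47.06°  ✓
  (0,5): δ = 80.49°  ·
  (0,6): δ = 124.94°  ·
  (1,2): δ = 116.41°  ·
  (1,3): δ = 86.69°  ·
  (1,4): δ = 52.40°  ✓
  (1,5): δ = 18.97°  ✓
  (1,6): δ = 25.48°  ✓
  (2,3): δ = 150.29°  ·
  (2,4): δ = 115.99°  ·
  (2,5): δ = 82.56°  ·
  (2,6): δ = 38.11°  ✓
  (3,4): δ = 145.71°  ·
  (3,5): δ = 112.27°  ·
  (3,6): δ = 67.83°  ·
  (4,5): δ = 146.57°  ·
  (4,6): δ = 102.12°  ·
  (5,6): δ = 135.55°  ·
antipodal pairs: 7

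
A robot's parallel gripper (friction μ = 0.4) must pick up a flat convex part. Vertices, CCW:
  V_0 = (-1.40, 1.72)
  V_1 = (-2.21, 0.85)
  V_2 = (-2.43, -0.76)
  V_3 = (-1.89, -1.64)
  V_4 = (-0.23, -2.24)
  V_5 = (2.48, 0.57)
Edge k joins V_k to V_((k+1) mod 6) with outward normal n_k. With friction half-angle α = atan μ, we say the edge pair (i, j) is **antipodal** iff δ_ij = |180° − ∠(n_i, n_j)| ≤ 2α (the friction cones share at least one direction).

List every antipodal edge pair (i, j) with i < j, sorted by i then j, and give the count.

count = 4; pairs: (0,4), (1,4), (2,5), (3,5)

α = atan 0.4 = 21.80°;  2α = 43.60°
n_0 = (-0.7319, +0.6814)
n_1 = (-0.9908, +0.1354)
n_2 = (-0.8523, -0.5230)
n_3 = (-0.3399, -0.9405)
n_4 = (+0.7198, -0.6942)
n_5 = (+0.2842, +0.9588)
  (0,1): δ = 144.83°  ·
  (0,2): δ = 105.51°  ·
  (0,3): δ = 66.92°  ·
  (0,4): δ = 1.01°  ✓
  (0,5): δ = 116.45°  ·
  (1,2): δ = 140.68°  ·
  (1,3): δ = 102.09°  ·
  (1,4): δ = 36.18°  ✓
  (1,5): δ = 81.27°  ·
  (2,3): δ = 141.41°  ·
  (2,4): δ = 75.50°  ·
  (2,5): δ = 41.96°  ✓
  (3,4): δ = 114.09°  ·
  (3,5): δ = 3.36°  ✓
  (4,5): δ = 62.55°  ·
antipodal pairs: 4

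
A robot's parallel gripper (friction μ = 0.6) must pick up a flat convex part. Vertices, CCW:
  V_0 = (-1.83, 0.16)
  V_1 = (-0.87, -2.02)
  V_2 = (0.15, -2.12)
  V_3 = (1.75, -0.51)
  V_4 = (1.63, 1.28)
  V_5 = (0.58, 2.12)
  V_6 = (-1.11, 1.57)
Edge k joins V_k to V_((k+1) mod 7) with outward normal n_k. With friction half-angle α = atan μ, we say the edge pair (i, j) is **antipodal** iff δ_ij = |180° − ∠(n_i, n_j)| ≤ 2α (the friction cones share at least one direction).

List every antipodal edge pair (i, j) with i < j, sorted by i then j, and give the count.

count = 7; pairs: (0,3), (0,4), (1,4), (1,5), (2,5), (2,6), (3,6)

α = atan 0.6 = 30.96°;  2α = 61.93°
n_0 = (-0.9152, -0.4030)
n_1 = (-0.0976, -0.9952)
n_2 = (+0.7093, -0.7049)
n_3 = (+0.9978, +0.0669)
n_4 = (+0.6247, +0.7809)
n_5 = (-0.3095, +0.9509)
n_6 = (-0.8906, +0.4548)
  (0,1): δ = 119.37°  ·
  (0,2): δ = 68.59°  ·
  (0,3): δ = 19.93°  ✓
  (0,4): δ = 27.57°  ✓
  (0,5): δ = 84.26°  ·
  (0,6): δ = 129.18°  ·
  (1,2): δ = 129.22°  ·
  (1,3): δ = 80.57°  ·
  (1,4): δ = 33.06°  ✓
  (1,5): δ = 23.63°  ✓
  (1,6): δ = 68.55°  ·
  (2,3): δ = 131.34°  ·
  (2,4): δ = 83.84°  ·
  (2,5): δ = 27.15°  ✓
  (2,6): δ = 17.77°  ✓
  (3,4): δ = 132.50°  ·
  (3,5): δ = 75.81°  ·
  (3,6): δ = 30.89°  ✓
  (4,5): δ = 123.31°  ·
  (4,6): δ = 78.39°  ·
  (5,6): δ = 135.08°  ·
antipodal pairs: 7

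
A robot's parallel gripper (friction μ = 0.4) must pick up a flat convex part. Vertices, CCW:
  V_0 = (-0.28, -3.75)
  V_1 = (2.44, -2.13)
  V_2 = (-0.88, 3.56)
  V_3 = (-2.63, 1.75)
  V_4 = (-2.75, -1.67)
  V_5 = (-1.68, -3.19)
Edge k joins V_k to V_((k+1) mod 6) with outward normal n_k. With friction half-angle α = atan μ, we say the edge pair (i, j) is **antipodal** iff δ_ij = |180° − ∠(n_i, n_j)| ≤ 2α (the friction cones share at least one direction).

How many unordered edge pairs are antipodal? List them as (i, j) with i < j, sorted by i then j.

α = atan 0.4 = 21.80°;  2α = 43.60°
n_0 = (+0.5117, -0.8592)
n_1 = (+0.8637, +0.5040)
n_2 = (-0.7189, +0.6951)
n_3 = (-0.9994, +0.0351)
n_4 = (-0.8177, -0.5756)
n_5 = (-0.3714, -0.9285)
  (0,1): δ = 90.51°  ·
  (0,2): δ = 15.19°  ✓
  (0,3): δ = 57.21°  ·
  (0,4): δ = 94.37°  ·
  (0,5): δ = 127.42°  ·
  (1,2): δ = 74.30°  ·
  (1,3): δ = 32.27°  ✓
  (1,4): δ = 4.88°  ✓
  (1,5): δ = 37.94°  ✓
  (2,3): δ = 137.98°  ·
  (2,4): δ = 100.82°  ·
  (2,5): δ = 67.77°  ·
  (3,4): δ = 142.85°  ·
  (3,5): δ = 109.79°  ·
  (4,5): δ = 146.94°  ·
antipodal pairs: 4

count = 4; pairs: (0,2), (1,3), (1,4), (1,5)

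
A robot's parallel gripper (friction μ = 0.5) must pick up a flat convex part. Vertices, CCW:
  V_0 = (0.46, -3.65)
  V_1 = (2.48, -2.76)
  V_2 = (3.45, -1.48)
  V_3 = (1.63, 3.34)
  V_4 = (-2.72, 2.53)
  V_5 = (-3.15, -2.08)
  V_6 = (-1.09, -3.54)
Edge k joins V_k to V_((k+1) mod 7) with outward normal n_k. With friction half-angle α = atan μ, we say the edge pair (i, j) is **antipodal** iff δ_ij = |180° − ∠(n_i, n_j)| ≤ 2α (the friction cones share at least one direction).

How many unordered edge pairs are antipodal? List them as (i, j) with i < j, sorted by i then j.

count = 7; pairs: (0,3), (1,3), (1,4), (2,4), (2,5), (3,5), (3,6)

α = atan 0.5 = 26.57°;  2α = 53.13°
n_0 = (+0.4032, -0.9151)
n_1 = (+0.7970, -0.6040)
n_2 = (+0.9355, +0.3532)
n_3 = (-0.1831, +0.9831)
n_4 = (-0.9957, +0.0929)
n_5 = (-0.5782, -0.8159)
n_6 = (-0.0708, -0.9975)
  (0,1): δ = 150.93°  ·
  (0,2): δ = 93.09°  ·
  (0,3): δ = 13.23°  ✓
  (0,4): δ = 60.89°  ·
  (0,5): δ = 120.90°  ·
  (0,6): δ = 152.16°  ·
  (1,2): δ = 122.16°  ·
  (1,3): δ = 42.30°  ✓
  (1,4): δ = 31.83°  ✓
  (1,5): δ = 91.83°  ·
  (1,6): δ = 123.10°  ·
  (2,3): δ = 100.14°  ·
  (2,4): δ = 26.02°  ✓
  (2,5): δ = 33.99°  ✓
  (2,6): δ = 65.25°  ·
  (3,4): δ = 105.88°  ·
  (3,5): δ = 45.87°  ✓
  (3,6): δ = 14.61°  ✓
  (4,5): δ = 120.00°  ·
  (4,6): δ = 88.73°  ·
  (5,6): δ = 148.73°  ·
antipodal pairs: 7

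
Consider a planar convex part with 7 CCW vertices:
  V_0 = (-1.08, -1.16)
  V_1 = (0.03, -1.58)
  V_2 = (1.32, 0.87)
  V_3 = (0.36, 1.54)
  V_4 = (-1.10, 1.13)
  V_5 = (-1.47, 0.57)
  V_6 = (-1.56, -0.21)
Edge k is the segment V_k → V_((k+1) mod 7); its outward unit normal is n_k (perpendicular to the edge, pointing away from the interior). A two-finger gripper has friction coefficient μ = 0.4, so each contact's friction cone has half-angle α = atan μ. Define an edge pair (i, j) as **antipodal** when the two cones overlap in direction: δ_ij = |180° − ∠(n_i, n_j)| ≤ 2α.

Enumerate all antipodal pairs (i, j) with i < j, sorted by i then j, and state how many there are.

α = atan 0.4 = 21.80°;  2α = 43.60°
n_0 = (-0.3539, -0.9353)
n_1 = (+0.8848, -0.4659)
n_2 = (+0.5723, +0.8200)
n_3 = (-0.2704, +0.9628)
n_4 = (-0.8343, +0.5513)
n_5 = (-0.9934, +0.1146)
n_6 = (-0.8925, -0.4510)
  (0,1): δ = 97.04°  ·
  (0,2): δ = 14.19°  ✓
  (0,3): δ = 36.41°  ✓
  (0,4): δ = 77.27°  ·
  (0,5): δ = 104.14°  ·
  (0,6): δ = 137.53°  ·
  (1,2): δ = 97.14°  ·
  (1,3): δ = 46.55°  ·
  (1,4): δ = 5.69°  ✓
  (1,5): δ = 21.19°  ✓
  (1,6): δ = 54.57°  ·
  (2,3): δ = 129.40°  ·
  (2,4): δ = 88.54°  ·
  (2,5): δ = 61.67°  ·
  (2,6): δ = 28.28°  ✓
  (3,4): δ = 139.14°  ·
  (3,5): δ = 112.27°  ·
  (3,6): δ = 78.88°  ·
  (4,5): δ = 153.13°  ·
  (4,6): δ = 119.74°  ·
  (5,6): δ = 146.61°  ·
antipodal pairs: 5

count = 5; pairs: (0,2), (0,3), (1,4), (1,5), (2,6)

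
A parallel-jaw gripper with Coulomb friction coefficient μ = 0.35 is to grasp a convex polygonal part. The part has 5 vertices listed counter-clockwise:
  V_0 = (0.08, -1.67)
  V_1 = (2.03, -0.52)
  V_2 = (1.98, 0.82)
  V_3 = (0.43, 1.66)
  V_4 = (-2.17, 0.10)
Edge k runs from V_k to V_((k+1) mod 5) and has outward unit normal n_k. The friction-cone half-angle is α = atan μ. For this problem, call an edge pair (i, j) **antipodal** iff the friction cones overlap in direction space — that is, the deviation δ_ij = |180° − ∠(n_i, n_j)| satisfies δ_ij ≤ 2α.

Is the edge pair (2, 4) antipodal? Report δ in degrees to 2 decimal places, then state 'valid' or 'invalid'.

α = atan 0.35 = 19.29°;  2α = 38.58°
edge 2: e_2 = (-1.55, +0.84);  n_2 = (+0.4765, +0.8792)
edge 4: e_4 = (+2.25, -1.77);  n_4 = (-0.6183, -0.7860)
∠(n_2, n_4) = 170.26°
δ = |180° − 170.26°| = 9.74°
9.74° ≤ 2α = 38.58°  →  valid

δ = 9.74°, valid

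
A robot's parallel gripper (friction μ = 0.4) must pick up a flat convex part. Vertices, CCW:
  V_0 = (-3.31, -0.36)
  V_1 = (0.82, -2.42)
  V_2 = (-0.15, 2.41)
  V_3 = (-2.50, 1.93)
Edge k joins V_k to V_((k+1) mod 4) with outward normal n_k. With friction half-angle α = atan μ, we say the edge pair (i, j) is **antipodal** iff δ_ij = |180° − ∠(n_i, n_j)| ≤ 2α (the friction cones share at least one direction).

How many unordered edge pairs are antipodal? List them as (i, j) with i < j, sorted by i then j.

count = 2; pairs: (0,2), (1,3)

α = atan 0.4 = 21.80°;  2α = 43.60°
n_0 = (-0.4463, -0.8949)
n_1 = (+0.9804, +0.1969)
n_2 = (-0.2001, +0.9798)
n_3 = (-0.9428, +0.3335)
  (0,1): δ = 52.13°  ·
  (0,2): δ = 38.05°  ✓
  (0,3): δ = 97.03°  ·
  (1,2): δ = 89.81°  ·
  (1,3): δ = 30.83°  ✓
  (2,3): δ = 121.02°  ·
antipodal pairs: 2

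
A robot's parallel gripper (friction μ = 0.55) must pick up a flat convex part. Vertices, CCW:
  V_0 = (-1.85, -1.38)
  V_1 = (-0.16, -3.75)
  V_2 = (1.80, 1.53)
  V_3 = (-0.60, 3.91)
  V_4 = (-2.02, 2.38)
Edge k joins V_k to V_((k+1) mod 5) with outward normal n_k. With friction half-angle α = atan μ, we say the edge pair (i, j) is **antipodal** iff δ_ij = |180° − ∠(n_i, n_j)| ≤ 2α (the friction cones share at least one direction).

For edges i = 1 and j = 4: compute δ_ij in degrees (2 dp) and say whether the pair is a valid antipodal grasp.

δ = 22.95°, valid

α = atan 0.55 = 28.81°;  2α = 57.62°
edge 1: e_1 = (+1.96, +5.28);  n_1 = (+0.9375, -0.3480)
edge 4: e_4 = (+0.17, -3.76);  n_4 = (-0.9990, -0.0452)
∠(n_1, n_4) = 157.05°
δ = |180° − 157.05°| = 22.95°
22.95° ≤ 2α = 57.62°  →  valid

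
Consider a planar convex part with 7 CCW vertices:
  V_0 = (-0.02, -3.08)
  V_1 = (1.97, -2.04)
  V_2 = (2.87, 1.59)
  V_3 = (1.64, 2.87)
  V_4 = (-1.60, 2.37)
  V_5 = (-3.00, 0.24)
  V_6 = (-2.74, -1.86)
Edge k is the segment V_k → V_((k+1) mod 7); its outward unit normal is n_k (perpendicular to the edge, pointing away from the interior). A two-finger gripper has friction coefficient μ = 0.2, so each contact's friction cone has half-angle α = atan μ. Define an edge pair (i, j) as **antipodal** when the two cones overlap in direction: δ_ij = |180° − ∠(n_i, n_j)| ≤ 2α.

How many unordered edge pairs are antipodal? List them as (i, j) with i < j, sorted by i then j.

α = atan 0.2 = 11.31°;  2α = 22.62°
n_0 = (+0.4632, -0.8863)
n_1 = (+0.9706, -0.2406)
n_2 = (+0.7210, +0.6929)
n_3 = (-0.1525, +0.9883)
n_4 = (-0.8357, +0.5493)
n_5 = (-0.9924, -0.1229)
n_6 = (-0.4092, -0.9124)
  (0,1): δ = 131.52°  ·
  (0,2): δ = 73.73°  ·
  (0,3): δ = 18.82°  ✓
  (0,4): δ = 29.09°  ·
  (0,5): δ = 69.47°  ·
  (0,6): δ = 128.25°  ·
  (1,2): δ = 122.22°  ·
  (1,3): δ = 67.30°  ·
  (1,4): δ = 19.39°  ✓
  (1,5): δ = 20.98°  ✓
  (1,6): δ = 79.77°  ·
  (2,3): δ = 125.09°  ·
  (2,4): δ = 77.17°  ·
  (2,5): δ = 36.80°  ·
  (2,6): δ = 21.98°  ✓
  (3,4): δ = 132.09°  ·
  (3,5): δ = 91.71°  ·
  (3,6): δ = 32.93°  ·
  (4,5): δ = 139.63°  ·
  (4,6): δ = 80.84°  ·
  (5,6): δ = 121.22°  ·
antipodal pairs: 4

count = 4; pairs: (0,3), (1,4), (1,5), (2,6)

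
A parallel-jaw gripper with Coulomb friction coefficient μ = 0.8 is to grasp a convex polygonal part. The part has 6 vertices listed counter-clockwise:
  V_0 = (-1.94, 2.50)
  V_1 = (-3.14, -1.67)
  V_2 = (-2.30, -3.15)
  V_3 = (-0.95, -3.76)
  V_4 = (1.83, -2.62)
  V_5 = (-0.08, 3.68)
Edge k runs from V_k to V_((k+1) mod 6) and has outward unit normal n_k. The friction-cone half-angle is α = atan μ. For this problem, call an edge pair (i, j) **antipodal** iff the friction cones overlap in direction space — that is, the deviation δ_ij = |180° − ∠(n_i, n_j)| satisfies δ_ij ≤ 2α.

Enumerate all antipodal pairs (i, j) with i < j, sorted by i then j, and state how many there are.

α = atan 0.8 = 38.66°;  2α = 77.32°
n_0 = (-0.9610, +0.2765)
n_1 = (-0.8697, -0.4936)
n_2 = (-0.4118, -0.9113)
n_3 = (+0.3794, -0.9252)
n_4 = (+0.9570, +0.2901)
n_5 = (-0.5357, +0.8444)
  (0,1): δ = 134.37°  ·
  (0,2): δ = 98.26°  ·
  (0,3): δ = 51.65°  ✓
  (0,4): δ = 32.92°  ✓
  (0,5): δ = 138.45°  ·
  (1,2): δ = 143.89°  ·
  (1,3): δ = 97.28°  ·
  (1,4): δ = 12.71°  ✓
  (1,5): δ = 92.81°  ·
  (2,3): δ = 133.39°  ·
  (2,4): δ = 48.82°  ✓
  (2,5): δ = 56.71°  ✓
  (3,4): δ = 95.43°  ·
  (3,5): δ = 10.09°  ✓
  (4,5): δ = 74.47°  ✓
antipodal pairs: 7

count = 7; pairs: (0,3), (0,4), (1,4), (2,4), (2,5), (3,5), (4,5)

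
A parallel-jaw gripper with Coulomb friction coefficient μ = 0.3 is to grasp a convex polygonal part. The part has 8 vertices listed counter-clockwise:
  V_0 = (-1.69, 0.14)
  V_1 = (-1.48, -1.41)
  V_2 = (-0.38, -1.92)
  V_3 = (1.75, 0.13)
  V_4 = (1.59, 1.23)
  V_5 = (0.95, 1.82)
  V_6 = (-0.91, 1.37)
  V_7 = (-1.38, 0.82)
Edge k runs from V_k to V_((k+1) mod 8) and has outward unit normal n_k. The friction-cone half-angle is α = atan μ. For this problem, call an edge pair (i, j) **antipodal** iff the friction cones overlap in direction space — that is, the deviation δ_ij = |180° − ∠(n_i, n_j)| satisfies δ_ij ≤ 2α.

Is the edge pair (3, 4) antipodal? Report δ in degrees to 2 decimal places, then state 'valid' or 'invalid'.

α = atan 0.3 = 16.70°;  2α = 33.40°
edge 3: e_3 = (-0.16, +1.10);  n_3 = (+0.9896, +0.1439)
edge 4: e_4 = (-0.64, +0.59);  n_4 = (+0.6778, +0.7352)
∠(n_3, n_4) = 39.05°
δ = |180° − 39.05°| = 140.95°
140.95° > 2α = 33.40°  →  invalid

δ = 140.95°, invalid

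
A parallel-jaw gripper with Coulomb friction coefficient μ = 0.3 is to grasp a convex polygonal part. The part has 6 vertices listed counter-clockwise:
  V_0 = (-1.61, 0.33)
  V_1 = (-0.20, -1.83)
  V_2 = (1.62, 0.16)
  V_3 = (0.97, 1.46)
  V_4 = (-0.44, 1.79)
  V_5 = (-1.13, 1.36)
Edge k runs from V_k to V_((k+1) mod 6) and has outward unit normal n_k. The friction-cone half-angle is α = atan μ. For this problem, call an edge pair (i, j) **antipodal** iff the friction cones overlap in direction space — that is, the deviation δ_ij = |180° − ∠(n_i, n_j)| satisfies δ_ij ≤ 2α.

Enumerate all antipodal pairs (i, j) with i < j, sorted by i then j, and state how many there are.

α = atan 0.3 = 16.70°;  2α = 33.40°
n_0 = (-0.8374, -0.5466)
n_1 = (+0.7379, -0.6749)
n_2 = (+0.8944, +0.4472)
n_3 = (+0.2279, +0.9737)
n_4 = (-0.5289, +0.8487)
n_5 = (-0.9064, +0.4224)
  (0,1): δ = 75.58°  ·
  (0,2): δ = 6.57°  ✓
  (0,3): δ = 43.69°  ·
  (0,4): δ = 88.80°  ·
  (0,5): δ = 121.88°  ·
  (1,2): δ = 110.99°  ·
  (1,3): δ = 60.73°  ·
  (1,4): δ = 15.62°  ✓
  (1,5): δ = 17.46°  ✓
  (2,3): δ = 129.74°  ·
  (2,4): δ = 84.63°  ·
  (2,5): δ = 51.55°  ·
  (3,4): δ = 134.90°  ·
  (3,5): δ = 101.81°  ·
  (4,5): δ = 146.92°  ·
antipodal pairs: 3

count = 3; pairs: (0,2), (1,4), (1,5)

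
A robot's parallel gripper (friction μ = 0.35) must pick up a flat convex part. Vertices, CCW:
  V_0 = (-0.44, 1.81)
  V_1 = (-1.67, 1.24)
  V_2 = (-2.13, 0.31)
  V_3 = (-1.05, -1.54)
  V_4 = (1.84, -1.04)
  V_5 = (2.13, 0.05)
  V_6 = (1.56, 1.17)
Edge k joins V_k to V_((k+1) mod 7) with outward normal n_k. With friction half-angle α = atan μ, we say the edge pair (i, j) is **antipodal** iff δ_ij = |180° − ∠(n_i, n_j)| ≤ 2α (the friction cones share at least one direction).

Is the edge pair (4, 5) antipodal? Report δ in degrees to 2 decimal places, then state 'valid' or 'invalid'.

δ = 138.13°, invalid

α = atan 0.35 = 19.29°;  2α = 38.58°
edge 4: e_4 = (+0.29, +1.09);  n_4 = (+0.9664, -0.2571)
edge 5: e_5 = (-0.57, +1.12);  n_5 = (+0.8912, +0.4536)
∠(n_4, n_5) = 41.87°
δ = |180° − 41.87°| = 138.13°
138.13° > 2α = 38.58°  →  invalid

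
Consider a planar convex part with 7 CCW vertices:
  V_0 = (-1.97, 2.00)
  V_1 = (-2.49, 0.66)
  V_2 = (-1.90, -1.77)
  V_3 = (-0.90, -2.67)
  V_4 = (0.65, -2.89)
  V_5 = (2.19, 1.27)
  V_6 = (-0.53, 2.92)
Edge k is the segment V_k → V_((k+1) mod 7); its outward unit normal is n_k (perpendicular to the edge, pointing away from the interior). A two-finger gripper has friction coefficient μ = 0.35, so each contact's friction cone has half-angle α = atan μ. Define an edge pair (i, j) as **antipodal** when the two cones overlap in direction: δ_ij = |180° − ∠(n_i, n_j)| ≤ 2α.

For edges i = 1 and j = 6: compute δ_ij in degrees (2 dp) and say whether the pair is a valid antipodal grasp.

δ = 108.93°, invalid

α = atan 0.35 = 19.29°;  2α = 38.58°
edge 1: e_1 = (+0.59, -2.43);  n_1 = (-0.9718, -0.2359)
edge 6: e_6 = (-1.44, -0.92);  n_6 = (-0.5384, +0.8427)
∠(n_1, n_6) = 71.07°
δ = |180° − 71.07°| = 108.93°
108.93° > 2α = 38.58°  →  invalid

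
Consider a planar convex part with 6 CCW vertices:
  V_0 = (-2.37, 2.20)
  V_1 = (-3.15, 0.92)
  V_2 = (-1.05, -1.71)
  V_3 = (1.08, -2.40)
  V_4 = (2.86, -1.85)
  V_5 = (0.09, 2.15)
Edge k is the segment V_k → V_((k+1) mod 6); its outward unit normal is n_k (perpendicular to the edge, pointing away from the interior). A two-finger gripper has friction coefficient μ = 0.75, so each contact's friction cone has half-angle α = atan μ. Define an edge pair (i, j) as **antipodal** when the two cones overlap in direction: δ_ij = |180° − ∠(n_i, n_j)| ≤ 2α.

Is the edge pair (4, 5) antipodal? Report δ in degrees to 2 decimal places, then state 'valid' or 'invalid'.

α = atan 0.75 = 36.87°;  2α = 73.74°
edge 4: e_4 = (-2.77, +4.00);  n_4 = (+0.8221, +0.5693)
edge 5: e_5 = (-2.46, +0.05);  n_5 = (+0.0203, +0.9998)
∠(n_4, n_5) = 54.13°
δ = |180° − 54.13°| = 125.87°
125.87° > 2α = 73.74°  →  invalid

δ = 125.87°, invalid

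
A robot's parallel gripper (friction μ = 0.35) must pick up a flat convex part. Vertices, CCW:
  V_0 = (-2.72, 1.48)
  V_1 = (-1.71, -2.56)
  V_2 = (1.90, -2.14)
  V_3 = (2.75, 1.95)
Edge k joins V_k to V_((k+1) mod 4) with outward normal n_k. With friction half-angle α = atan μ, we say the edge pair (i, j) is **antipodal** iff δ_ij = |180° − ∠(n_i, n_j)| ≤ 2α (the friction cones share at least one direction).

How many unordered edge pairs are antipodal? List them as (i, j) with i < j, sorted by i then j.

count = 2; pairs: (0,2), (1,3)

α = atan 0.35 = 19.29°;  2α = 38.58°
n_0 = (-0.9701, -0.2425)
n_1 = (+0.1156, -0.9933)
n_2 = (+0.9791, -0.2035)
n_3 = (-0.0856, +0.9963)
  (0,1): δ = 97.40°  ·
  (0,2): δ = 25.78°  ✓
  (0,3): δ = 80.87°  ·
  (1,2): δ = 108.38°  ·
  (1,3): δ = 1.73°  ✓
  (2,3): δ = 73.35°  ·
antipodal pairs: 2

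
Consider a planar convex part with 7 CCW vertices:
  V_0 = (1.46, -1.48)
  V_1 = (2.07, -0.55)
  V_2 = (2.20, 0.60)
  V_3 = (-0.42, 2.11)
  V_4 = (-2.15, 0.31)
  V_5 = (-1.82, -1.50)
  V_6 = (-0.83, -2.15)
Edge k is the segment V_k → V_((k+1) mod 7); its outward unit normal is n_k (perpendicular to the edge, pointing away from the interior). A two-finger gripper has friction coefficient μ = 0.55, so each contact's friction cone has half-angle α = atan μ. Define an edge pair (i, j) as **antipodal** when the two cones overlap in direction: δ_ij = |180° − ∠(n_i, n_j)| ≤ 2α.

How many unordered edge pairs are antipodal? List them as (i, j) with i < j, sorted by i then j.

α = atan 0.55 = 28.81°;  2α = 57.62°
n_0 = (+0.8362, -0.5485)
n_1 = (+0.9937, -0.1123)
n_2 = (+0.4993, +0.8664)
n_3 = (-0.7210, +0.6929)
n_4 = (-0.9838, -0.1794)
n_5 = (-0.5488, -0.8359)
n_6 = (+0.2808, -0.9598)
  (0,1): δ = 153.19°  ·
  (0,2): δ = 86.69°  ·
  (0,3): δ = 10.60°  ✓
  (0,4): δ = 43.59°  ✓
  (0,5): δ = 89.97°  ·
  (0,6): δ = 139.57°  ·
  (1,2): δ = 113.51°  ·
  (1,3): δ = 37.41°  ✓
  (1,4): δ = 16.78°  ✓
  (1,5): δ = 63.16°  ·
  (1,6): δ = 112.76°  ·
  (2,3): δ = 103.91°  ·
  (2,4): δ = 49.71°  ✓
  (2,5): δ = 3.33°  ✓
  (2,6): δ = 46.26°  ✓
  (3,4): δ = 125.80°  ·
  (3,5): δ = 79.42°  ·
  (3,6): δ = 29.83°  ✓
  (4,5): δ = 133.62°  ·
  (4,6): δ = 84.02°  ·
  (5,6): δ = 130.40°  ·
antipodal pairs: 8

count = 8; pairs: (0,3), (0,4), (1,3), (1,4), (2,4), (2,5), (2,6), (3,6)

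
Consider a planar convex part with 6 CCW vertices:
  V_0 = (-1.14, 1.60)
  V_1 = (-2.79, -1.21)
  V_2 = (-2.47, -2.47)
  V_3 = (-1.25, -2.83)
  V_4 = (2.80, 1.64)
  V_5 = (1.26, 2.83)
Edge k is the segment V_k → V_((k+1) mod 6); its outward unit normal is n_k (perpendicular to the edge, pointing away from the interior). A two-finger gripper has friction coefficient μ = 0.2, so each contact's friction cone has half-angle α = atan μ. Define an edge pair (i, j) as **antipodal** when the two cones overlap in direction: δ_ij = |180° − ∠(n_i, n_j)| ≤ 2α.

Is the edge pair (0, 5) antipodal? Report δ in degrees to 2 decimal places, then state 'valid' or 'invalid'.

α = atan 0.2 = 11.31°;  2α = 22.62°
edge 0: e_0 = (-1.65, -2.81);  n_0 = (-0.8623, +0.5063)
edge 5: e_5 = (-2.40, -1.23);  n_5 = (-0.4561, +0.8899)
∠(n_0, n_5) = 32.44°
δ = |180° − 32.44°| = 147.56°
147.56° > 2α = 22.62°  →  invalid

δ = 147.56°, invalid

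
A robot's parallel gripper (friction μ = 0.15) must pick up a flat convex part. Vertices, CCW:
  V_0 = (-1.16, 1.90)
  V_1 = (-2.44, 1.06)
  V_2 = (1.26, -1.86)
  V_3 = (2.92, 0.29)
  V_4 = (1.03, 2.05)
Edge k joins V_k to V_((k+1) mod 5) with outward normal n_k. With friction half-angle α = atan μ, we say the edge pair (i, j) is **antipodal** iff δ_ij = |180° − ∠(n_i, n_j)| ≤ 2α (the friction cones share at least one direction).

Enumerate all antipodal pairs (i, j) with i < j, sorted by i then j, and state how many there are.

count = 1; pairs: (1,3)

α = atan 0.15 = 8.53°;  2α = 17.06°
n_0 = (-0.5487, +0.8360)
n_1 = (-0.6195, -0.7850)
n_2 = (+0.7915, -0.6111)
n_3 = (+0.6815, +0.7318)
n_4 = (-0.0683, +0.9977)
  (0,1): δ = 71.56°  ·
  (0,2): δ = 19.05°  ·
  (0,3): δ = 103.76°  ·
  (0,4): δ = 150.64°  ·
  (1,2): δ = 89.39°  ·
  (1,3): δ = 4.68°  ✓
  (1,4): δ = 42.20°  ·
  (2,3): δ = 95.29°  ·
  (2,4): δ = 48.41°  ·
  (3,4): δ = 133.12°  ·
antipodal pairs: 1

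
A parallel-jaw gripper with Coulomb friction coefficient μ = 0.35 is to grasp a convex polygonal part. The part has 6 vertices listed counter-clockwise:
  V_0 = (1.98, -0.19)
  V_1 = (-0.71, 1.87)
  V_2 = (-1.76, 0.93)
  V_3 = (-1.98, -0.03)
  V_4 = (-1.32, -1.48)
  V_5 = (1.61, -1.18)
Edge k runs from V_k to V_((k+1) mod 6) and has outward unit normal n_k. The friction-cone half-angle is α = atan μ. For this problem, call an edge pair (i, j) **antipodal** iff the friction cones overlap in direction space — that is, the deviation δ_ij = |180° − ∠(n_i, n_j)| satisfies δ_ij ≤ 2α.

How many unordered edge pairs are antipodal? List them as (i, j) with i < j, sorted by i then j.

α = atan 0.35 = 19.29°;  2α = 38.58°
n_0 = (+0.6080, +0.7939)
n_1 = (-0.6670, +0.7451)
n_2 = (-0.9747, +0.2234)
n_3 = (-0.9102, -0.4143)
n_4 = (+0.1019, -0.9948)
n_5 = (+0.9367, -0.3501)
  (0,1): δ = 100.72°  ·
  (0,2): δ = 65.46°  ·
  (0,3): δ = 28.08°  ✓
  (0,4): δ = 43.29°  ·
  (0,5): δ = 106.95°  ·
  (1,2): δ = 144.74°  ·
  (1,3): δ = 107.36°  ·
  (1,4): δ = 35.99°  ✓
  (1,5): δ = 27.67°  ✓
  (2,3): δ = 142.62°  ·
  (2,4): δ = 71.25°  ·
  (2,5): δ = 7.59°  ✓
  (3,4): δ = 108.63°  ·
  (3,5): δ = 44.97°  ·
  (4,5): δ = 116.34°  ·
antipodal pairs: 4

count = 4; pairs: (0,3), (1,4), (1,5), (2,5)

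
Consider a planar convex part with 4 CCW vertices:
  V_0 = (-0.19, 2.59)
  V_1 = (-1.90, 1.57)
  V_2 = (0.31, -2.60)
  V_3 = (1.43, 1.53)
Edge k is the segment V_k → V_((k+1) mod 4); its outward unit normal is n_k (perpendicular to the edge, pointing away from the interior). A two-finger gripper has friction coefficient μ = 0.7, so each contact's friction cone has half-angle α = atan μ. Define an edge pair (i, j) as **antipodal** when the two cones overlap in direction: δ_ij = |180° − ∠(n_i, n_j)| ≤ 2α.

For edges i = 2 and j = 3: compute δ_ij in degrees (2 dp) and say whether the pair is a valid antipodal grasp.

δ = 108.02°, invalid

α = atan 0.7 = 34.99°;  2α = 69.98°
edge 2: e_2 = (+1.12, +4.13);  n_2 = (+0.9651, -0.2617)
edge 3: e_3 = (-1.62, +1.06);  n_3 = (+0.5475, +0.8368)
∠(n_2, n_3) = 71.98°
δ = |180° − 71.98°| = 108.02°
108.02° > 2α = 69.98°  →  invalid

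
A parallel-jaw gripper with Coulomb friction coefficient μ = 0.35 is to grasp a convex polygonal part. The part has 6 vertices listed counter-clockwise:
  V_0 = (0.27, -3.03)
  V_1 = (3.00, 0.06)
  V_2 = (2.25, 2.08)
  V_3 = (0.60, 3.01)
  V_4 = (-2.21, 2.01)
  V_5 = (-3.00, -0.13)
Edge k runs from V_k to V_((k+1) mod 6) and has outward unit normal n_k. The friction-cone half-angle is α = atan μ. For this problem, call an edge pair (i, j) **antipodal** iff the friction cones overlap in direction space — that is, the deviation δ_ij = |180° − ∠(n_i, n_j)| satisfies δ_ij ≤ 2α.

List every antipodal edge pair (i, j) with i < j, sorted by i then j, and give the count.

α = atan 0.35 = 19.29°;  2α = 38.58°
n_0 = (+0.7494, -0.6621)
n_1 = (+0.9375, +0.3481)
n_2 = (+0.4910, +0.8712)
n_3 = (-0.3353, +0.9421)
n_4 = (-0.9381, +0.3463)
n_5 = (-0.6635, -0.7482)
  (0,1): δ = 118.17°  ·
  (0,2): δ = 77.95°  ·
  (0,3): δ = 28.95°  ✓
  (0,4): δ = 21.20°  ✓
  (0,5): δ = 89.89°  ·
  (1,2): δ = 139.78°  ·
  (1,3): δ = 90.78°  ·
  (1,4): δ = 40.63°  ·
  (1,5): δ = 28.06°  ✓
  (2,3): δ = 131.00°  ·
  (2,4): δ = 80.85°  ·
  (2,5): δ = 12.16°  ✓
  (3,4): δ = 129.85°  ·
  (3,5): δ = 61.16°  ·
  (4,5): δ = 111.31°  ·
antipodal pairs: 4

count = 4; pairs: (0,3), (0,4), (1,5), (2,5)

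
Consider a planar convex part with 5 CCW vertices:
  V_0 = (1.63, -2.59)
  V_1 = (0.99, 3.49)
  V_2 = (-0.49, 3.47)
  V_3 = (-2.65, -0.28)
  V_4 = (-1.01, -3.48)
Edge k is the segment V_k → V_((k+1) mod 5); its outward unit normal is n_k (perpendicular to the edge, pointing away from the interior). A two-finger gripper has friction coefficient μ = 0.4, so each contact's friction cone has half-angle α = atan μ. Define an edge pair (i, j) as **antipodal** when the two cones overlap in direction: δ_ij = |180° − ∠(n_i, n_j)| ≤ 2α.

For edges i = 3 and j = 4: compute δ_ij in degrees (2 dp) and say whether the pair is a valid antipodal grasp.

δ = 98.51°, invalid

α = atan 0.4 = 21.80°;  2α = 43.60°
edge 3: e_3 = (+1.64, -3.20);  n_3 = (-0.8899, -0.4561)
edge 4: e_4 = (+2.64, +0.89);  n_4 = (+0.3195, -0.9476)
∠(n_3, n_4) = 81.49°
δ = |180° − 81.49°| = 98.51°
98.51° > 2α = 43.60°  →  invalid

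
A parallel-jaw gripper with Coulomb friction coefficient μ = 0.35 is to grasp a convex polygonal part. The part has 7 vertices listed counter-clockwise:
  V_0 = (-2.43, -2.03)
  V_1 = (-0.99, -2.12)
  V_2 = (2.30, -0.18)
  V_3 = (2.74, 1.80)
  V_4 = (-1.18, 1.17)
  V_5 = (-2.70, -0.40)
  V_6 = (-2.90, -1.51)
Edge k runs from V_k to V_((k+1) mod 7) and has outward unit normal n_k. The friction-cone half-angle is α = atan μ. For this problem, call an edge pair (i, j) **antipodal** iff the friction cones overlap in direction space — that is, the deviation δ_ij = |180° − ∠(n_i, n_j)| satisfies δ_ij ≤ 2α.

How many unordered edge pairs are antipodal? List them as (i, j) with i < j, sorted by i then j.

count = 5; pairs: (0,3), (1,3), (1,4), (2,4), (2,5)

α = atan 0.35 = 19.29°;  2α = 38.58°
n_0 = (-0.0624, -0.9981)
n_1 = (+0.5079, -0.8614)
n_2 = (+0.9762, -0.2169)
n_3 = (-0.1587, +0.9873)
n_4 = (-0.7185, +0.6956)
n_5 = (-0.9842, +0.1773)
n_6 = (-0.7419, -0.6705)
  (0,1): δ = 145.90°  ·
  (0,2): δ = 98.95°  ·
  (0,3): δ = 12.71°  ✓
  (0,4): δ = 49.50°  ·
  (0,5): δ = 83.36°  ·
  (0,6): δ = 135.69°  ·
  (1,2): δ = 133.06°  ·
  (1,3): δ = 21.40°  ✓
  (1,4): δ = 15.40°  ✓
  (1,5): δ = 49.26°  ·
  (1,6): δ = 101.58°  ·
  (2,3): δ = 68.34°  ·
  (2,4): δ = 31.54°  ✓
  (2,5): δ = 2.31°  ✓
  (2,6): δ = 54.64°  ·
  (3,4): δ = 143.20°  ·
  (3,5): δ = 109.34°  ·
  (3,6): δ = 57.02°  ·
  (4,5): δ = 146.14°  ·
  (4,6): δ = 93.82°  ·
  (5,6): δ = 127.68°  ·
antipodal pairs: 5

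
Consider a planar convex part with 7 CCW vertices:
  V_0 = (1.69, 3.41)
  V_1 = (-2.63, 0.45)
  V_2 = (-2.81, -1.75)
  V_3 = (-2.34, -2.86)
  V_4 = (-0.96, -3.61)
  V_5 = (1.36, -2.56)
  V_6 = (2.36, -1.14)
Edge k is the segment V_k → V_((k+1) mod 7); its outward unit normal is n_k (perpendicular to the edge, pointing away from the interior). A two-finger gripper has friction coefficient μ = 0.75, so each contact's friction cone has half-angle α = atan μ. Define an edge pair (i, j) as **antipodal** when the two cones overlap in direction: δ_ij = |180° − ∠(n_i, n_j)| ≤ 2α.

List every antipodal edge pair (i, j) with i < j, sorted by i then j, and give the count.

α = atan 0.75 = 36.87°;  2α = 73.74°
n_0 = (-0.5652, +0.8249)
n_1 = (-0.9967, +0.0815)
n_2 = (-0.9209, -0.3899)
n_3 = (-0.4775, -0.8786)
n_4 = (+0.4123, -0.9110)
n_5 = (+0.8176, -0.5758)
n_6 = (+0.9893, +0.1457)
  (0,1): δ = 129.10°  ·
  (0,2): δ = 101.47°  ·
  (0,3): δ = 62.94°  ✓
  (0,4): δ = 10.07°  ✓
  (0,5): δ = 20.43°  ✓
  (0,6): δ = 63.96°  ✓
  (1,2): δ = 152.37°  ·
  (1,3): δ = 113.85°  ·
  (1,4): δ = 60.97°  ✓
  (1,5): δ = 30.48°  ✓
  (1,6): δ = 13.05°  ✓
  (2,3): δ = 141.47°  ·
  (2,4): δ = 88.60°  ·
  (2,5): δ = 58.10°  ✓
  (2,6): δ = 14.57°  ✓
  (3,4): δ = 127.13°  ·
  (3,5): δ = 96.63°  ·
  (3,6): δ = 53.10°  ✓
  (4,5): δ = 149.51°  ·
  (4,6): δ = 105.97°  ·
  (5,6): δ = 136.47°  ·
antipodal pairs: 10

count = 10; pairs: (0,3), (0,4), (0,5), (0,6), (1,4), (1,5), (1,6), (2,5), (2,6), (3,6)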